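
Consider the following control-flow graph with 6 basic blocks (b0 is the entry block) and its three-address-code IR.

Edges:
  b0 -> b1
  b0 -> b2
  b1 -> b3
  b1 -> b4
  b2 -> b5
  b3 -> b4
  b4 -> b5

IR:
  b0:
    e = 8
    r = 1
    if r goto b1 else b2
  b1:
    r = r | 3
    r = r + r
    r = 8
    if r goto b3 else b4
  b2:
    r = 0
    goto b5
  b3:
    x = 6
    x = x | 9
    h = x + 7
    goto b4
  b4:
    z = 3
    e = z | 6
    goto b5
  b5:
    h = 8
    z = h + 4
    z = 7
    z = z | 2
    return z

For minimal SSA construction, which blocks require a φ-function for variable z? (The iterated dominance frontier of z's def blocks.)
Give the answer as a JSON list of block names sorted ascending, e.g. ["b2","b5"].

Answer: ["b5"]

Analysis:
idom tree: b1←b0 b2←b0 b3←b1 b4←b1 b5←b0
Dom∩ at merges:
  b4: preds {b1,b3}: {b0,b1} ∩ {b0,b1,b3} = {b0,b1}; idom=b1
  b5: preds {b2,b4}: {b0,b2} ∩ {b0,b1,b4} = {b0}; idom=b0

Frontier:
  join b4 pred b1: · stop@b1
  join b4 pred b3: b3 stop@b1
  join b5 pred b2: b2 stop@b0
  join b5 pred b4: b4→b1 stop@b0
  b0: DF=∅
  b1: DF={b5}
  b2: DF={b5}
  b3: DF={b4}
  b4: DF={b5}
  b5: DF=∅

φ for z: defs {b4,b5}
  DF⁺ = {b5}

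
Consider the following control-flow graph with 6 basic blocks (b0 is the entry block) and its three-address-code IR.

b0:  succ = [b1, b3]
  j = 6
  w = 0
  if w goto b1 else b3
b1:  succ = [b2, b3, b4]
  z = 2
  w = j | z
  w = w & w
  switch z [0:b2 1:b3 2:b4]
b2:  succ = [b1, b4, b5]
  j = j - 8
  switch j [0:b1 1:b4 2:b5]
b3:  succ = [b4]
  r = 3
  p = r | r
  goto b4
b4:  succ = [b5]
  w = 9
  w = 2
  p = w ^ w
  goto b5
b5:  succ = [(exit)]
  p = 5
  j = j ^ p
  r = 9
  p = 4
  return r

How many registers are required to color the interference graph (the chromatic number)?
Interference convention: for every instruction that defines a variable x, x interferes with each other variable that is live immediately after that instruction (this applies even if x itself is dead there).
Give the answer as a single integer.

Answer: 3

Analysis:
def/use:
  b0: def={j,w} ue=∅
  b1: def={w,z} ue={j}
  b2: def={j} ue={j}
  b3: def={p,r} ue=∅
  b4: def={p,w} ue=∅
  b5: def={j,p,r} ue={j}

Liveness:
  b0: in=∅ out={j}
  b1: in={j} out={j}
  b2: in={j} out={j}
  b3: in={j} out={j}
  b4: in={j} out={j}
  b5: in={j} out=∅

Interference:
  j — {p,r,w,z}
  p — {j,r}
  r — {j,p}
  w — {j,z}
  z — {j,w}

Registers:
  clique {j,p,r} ⇒ need ≥ 3
  assign j→c0 p→c1 r→c2 w→c1 z→c2 — no edge inside a register ⇒ χ ≤ 3
  χ = 3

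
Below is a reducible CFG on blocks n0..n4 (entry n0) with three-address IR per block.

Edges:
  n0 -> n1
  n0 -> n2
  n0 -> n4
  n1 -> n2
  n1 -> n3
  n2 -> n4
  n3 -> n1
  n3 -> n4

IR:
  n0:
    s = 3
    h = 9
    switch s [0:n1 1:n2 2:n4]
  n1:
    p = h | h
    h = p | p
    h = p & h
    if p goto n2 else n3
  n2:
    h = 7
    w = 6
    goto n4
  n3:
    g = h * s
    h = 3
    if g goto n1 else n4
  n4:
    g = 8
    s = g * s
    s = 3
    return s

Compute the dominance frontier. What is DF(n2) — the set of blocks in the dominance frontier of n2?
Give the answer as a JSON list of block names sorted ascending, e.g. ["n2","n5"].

idom tree: n1←n0 n2←n0 n3←n1 n4←n0
Dom∩ at merges:
  n1: preds {n0,n3}: {n0} ∩ {n0,n1,n3} = {n0}; idom=n0
  n2: preds {n0,n1}: {n0} ∩ {n0,n1} = {n0}; idom=n0
  n4: preds {n0,n2,n3}: {n0} ∩ {n0,n2} ∩ {n0,n1,n3} = {n0}; idom=n0

DF walk-up:
  join n1 pred n0: · stop@n0
  join n1 pred n3: n3→n1 stop@n0
  join n2 pred n0: · stop@n0
  join n2 pred n1: n1 stop@n0
  join n4 pred n0: · stop@n0
  join n4 pred n2: n2 stop@n0
  join n4 pred n3: n3→n1 stop@n0
  n0 → ∅
  n1 → {n1,n2,n4}
  n2 → {n4}
  n3 → {n1,n4}
  n4 → ∅

DF(n2) = ["n4"]

Answer: ["n4"]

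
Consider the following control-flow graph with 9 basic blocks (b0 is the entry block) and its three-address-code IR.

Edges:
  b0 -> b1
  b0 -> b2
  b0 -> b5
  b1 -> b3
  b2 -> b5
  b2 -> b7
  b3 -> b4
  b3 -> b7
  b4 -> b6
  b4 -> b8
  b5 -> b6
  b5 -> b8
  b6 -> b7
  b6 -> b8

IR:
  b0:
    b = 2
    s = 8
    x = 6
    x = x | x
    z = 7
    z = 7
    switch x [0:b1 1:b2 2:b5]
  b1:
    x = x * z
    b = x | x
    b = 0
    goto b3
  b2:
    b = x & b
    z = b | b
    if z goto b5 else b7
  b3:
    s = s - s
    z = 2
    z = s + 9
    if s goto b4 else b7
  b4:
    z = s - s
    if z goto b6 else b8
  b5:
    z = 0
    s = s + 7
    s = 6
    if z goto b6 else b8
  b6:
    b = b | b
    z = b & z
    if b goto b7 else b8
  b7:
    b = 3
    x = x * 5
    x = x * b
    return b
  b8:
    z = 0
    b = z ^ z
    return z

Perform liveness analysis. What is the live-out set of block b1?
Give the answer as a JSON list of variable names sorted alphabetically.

Block summaries:
  b0: {b,s,x,z} / ∅
  b1: {b,x} / {x,z}
  b2: {b,z} / {b,x}
  b3: {s,z} / {s}
  b4: {z} / {s}
  b5: {s,z} / {s}
  b6: {b,z} / {b,z}
  b7: {b,x} / {x}
  b8: {b,z} / ∅

Live sets:
  live b0: ∅→{b,s,x,z}
  live b1: {s,x,z}→{b,s,x}
  live b2: {b,s,x}→{b,s,x}
  live b3: {b,s,x}→{b,s,x}
  live b4: {b,s,x}→{b,x,z}
  live b5: {b,s,x}→{b,x,z}
  live b6: {b,x,z}→{x}
  live b7: {x}→∅
  live b8: ∅→∅

live-out(b1) = ["b", "s", "x"]

Answer: ["b", "s", "x"]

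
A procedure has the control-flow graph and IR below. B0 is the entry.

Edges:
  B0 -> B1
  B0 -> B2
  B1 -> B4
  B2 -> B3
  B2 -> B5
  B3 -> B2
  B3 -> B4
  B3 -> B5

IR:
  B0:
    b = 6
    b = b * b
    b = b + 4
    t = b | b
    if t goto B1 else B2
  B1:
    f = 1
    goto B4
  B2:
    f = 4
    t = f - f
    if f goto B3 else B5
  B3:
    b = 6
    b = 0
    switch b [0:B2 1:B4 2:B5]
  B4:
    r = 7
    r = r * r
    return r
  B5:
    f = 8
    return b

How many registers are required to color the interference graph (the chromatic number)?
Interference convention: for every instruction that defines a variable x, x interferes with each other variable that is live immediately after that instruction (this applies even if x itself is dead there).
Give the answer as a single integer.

Block summaries:
  B0: def={b,t} ue=∅
  B1: def={f} ue=∅
  B2: def={f,t} ue=∅
  B3: def={b} ue=∅
  B4: def={r} ue=∅
  B5: def={f} ue={b}

Live sets:
  B0 li=∅ lo={b}
  B1 li=∅ lo=∅
  B2 li={b} lo={b}
  B3 li=∅ lo={b}
  B4 li=∅ lo=∅
  B5 li={b} lo=∅

Interfere edges:
  b↔{f,t}
  f↔{b,t}
  r↔∅
  t↔{b,f}

Registers:
  {b,f,t} pairwise interfere (3-clique) ⇒ χ ≥ 3
  3-colouring: c0={b,r}  c1={f}  c2={t}
  χ = 3

Answer: 3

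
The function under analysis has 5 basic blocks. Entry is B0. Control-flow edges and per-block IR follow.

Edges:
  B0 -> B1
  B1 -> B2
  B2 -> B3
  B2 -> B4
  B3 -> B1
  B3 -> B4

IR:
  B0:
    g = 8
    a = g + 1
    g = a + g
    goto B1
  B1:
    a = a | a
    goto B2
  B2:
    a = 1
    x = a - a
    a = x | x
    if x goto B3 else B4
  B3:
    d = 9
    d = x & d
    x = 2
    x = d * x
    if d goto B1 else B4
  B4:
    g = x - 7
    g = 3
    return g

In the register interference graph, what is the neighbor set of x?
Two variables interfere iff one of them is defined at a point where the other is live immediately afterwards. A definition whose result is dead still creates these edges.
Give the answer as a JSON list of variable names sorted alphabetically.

Block summaries:
  B0: def={a,g} ue=∅
  B1: def={a} ue={a}
  B2: def={a,x} ue=∅
  B3: def={d,x} ue={x}
  B4: def={g} ue={x}

Liveness:
  B0: in=∅ out={a}
  B1: in={a} out=∅
  B2: in=∅ out={a,x}
  B3: in={a,x} out={a,x}
  B4: in={x} out=∅

Conflict graph:
  a: {d,g,x}
  d: {a,x}
  g: {a}
  x: {a,d}

N(x) = ["a", "d"]

Answer: ["a", "d"]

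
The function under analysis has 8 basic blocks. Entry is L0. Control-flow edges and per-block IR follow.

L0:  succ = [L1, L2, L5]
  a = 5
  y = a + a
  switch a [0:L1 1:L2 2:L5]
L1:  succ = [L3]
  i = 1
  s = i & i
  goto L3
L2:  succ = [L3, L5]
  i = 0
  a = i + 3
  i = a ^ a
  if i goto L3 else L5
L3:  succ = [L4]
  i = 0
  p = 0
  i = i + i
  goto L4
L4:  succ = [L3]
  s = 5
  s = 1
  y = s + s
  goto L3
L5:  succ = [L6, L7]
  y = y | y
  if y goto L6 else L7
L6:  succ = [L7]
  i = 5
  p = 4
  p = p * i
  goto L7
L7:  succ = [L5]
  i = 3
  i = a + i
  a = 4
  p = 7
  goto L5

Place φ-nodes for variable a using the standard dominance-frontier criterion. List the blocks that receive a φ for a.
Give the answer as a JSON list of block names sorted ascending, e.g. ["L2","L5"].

Answer: ["L3", "L5"]

Working:
idom tree: L1←L0 L2←L0 L3←L0 L4←L3 L5←L0 L6←L5 L7←L5
Dom at joins:
  L3: preds {L1,L2,L4}: {L0,L1} ∩ {L0,L2} ∩ {L0,L3,L4} = {L0}; idom=L0
  L5: preds {L0,L2,L7}: {L0} ∩ {L0,L2} ∩ {L0,L5,L7} = {L0}; idom=L0
  L7: preds {L5,L6}: {L0,L5} ∩ {L0,L5,L6} = {L0,L5}; idom=L5

DF derivation:
  join L3 pred L1: L1 stop@L0
  join L3 pred L2: L2 stop@L0
  join L3 pred L4: L4→L3 stop@L0
  join L5 pred L0: · stop@L0
  join L5 pred L2: L2 stop@L0
  join L5 pred L7: L7→L5 stop@L0
  join L7 pred L5: · stop@L5
  join L7 pred L6: L6 stop@L5
  L0 → ∅
  L1 → {L3}
  L2 → {L3,L5}
  L3 → {L3}
  L4 → {L3}
  L5 → {L5}
  L6 → {L7}
  L7 → {L5}

φ for a: defs {L0,L2,L7}
  DF⁺ = {L3,L5}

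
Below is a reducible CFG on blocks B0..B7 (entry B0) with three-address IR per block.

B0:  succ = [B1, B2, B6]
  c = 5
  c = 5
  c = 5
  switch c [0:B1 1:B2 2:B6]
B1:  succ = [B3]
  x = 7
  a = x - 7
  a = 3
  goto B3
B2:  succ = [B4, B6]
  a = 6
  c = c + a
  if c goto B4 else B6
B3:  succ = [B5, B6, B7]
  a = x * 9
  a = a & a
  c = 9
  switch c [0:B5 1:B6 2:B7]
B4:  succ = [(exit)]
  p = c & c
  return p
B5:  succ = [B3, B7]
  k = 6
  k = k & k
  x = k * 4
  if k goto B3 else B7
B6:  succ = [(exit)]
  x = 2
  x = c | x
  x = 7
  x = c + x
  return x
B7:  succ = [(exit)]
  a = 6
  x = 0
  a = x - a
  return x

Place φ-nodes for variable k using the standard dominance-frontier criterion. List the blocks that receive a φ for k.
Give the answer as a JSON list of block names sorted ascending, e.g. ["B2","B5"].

Answer: ["B3", "B6", "B7"]

Working:
idom tree: B1←B0 B2←B0 B3←B1 B4←B2 B5←B3 B6←B0 B7←B3
Dom∩ at merges:
  B3: preds {B1,B5}: {B0,B1} ∩ {B0,B1,B3,B5} = {B0,B1}; idom=B1
  B6: preds {B0,B2,B3}: {B0} ∩ {B0,B2} ∩ {B0,B1,B3} = {B0}; idom=B0
  B7: preds {B3,B5}: {B0,B1,B3} ∩ {B0,B1,B3,B5} = {B0,B1,B3}; idom=B3

DF derivation:
  join B3 pred B1: · stop@B1
  join B3 pred B5: B5→B3 stop@B1
  join B6 pred B0: · stop@B0
  join B6 pred B2: B2 stop@B0
  join B6 pred B3: B3→B1 stop@B0
  join B7 pred B3: · stop@B3
  join B7 pred B5: B5 stop@B3
  DF(B0)=∅
  DF(B1)={B6}
  DF(B2)={B6}
  DF(B3)={B3,B6}
  DF(B4)=∅
  DF(B5)={B3,B7}
  DF(B6)=∅
  DF(B7)=∅

φ for k: defs {B5}
  DF⁺ = {B3,B6,B7}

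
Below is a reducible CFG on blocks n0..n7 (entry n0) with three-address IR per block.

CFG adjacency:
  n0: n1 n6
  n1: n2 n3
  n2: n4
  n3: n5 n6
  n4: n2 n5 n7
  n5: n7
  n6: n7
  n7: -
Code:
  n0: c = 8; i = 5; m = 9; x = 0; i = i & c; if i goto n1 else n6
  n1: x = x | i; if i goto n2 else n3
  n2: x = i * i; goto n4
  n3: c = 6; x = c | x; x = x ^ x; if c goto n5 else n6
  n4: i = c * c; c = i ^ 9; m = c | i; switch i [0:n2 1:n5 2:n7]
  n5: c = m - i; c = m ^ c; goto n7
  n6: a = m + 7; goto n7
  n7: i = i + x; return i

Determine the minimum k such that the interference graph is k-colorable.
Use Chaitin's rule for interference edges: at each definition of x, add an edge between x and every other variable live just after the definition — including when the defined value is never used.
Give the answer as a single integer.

Answer: 4

Analysis:
Block summaries:
  n0 def {c,i,m,x} use ∅
  n1 def {x} use {i,x}
  n2 def {x} use {i}
  n3 def {c,x} use {x}
  n4 def {c,i,m} use {c}
  n5 def {c} use {i,m}
  n6 def {a} use {m}
  n7 def {i} use {i,x}

Backward fixpoint:
  n0 li=∅ lo={c,i,m,x}
  n1 li={c,i,m,x} lo={c,i,m,x}
  n2 li={c,i} lo={c,x}
  n3 li={i,m,x} lo={i,m,x}
  n4 li={c,x} lo={c,i,m,x}
  n5 li={i,m,x} lo={i,x}
  n6 li={i,m,x} lo={i,x}
  n7 li={i,x} lo=∅

Conflict graph:
  a↔{i,x}
  c↔{i,m,x}
  i↔{a,c,m,x}
  m↔{c,i,x}
  x↔{a,c,i,m}

Registers:
  {c,i,m,x} pairwise interfere (4-clique) ⇒ χ ≥ 4
  4-colouring: c0={i}  c1={x}  c2={a,c}  c3={m}
  χ = 4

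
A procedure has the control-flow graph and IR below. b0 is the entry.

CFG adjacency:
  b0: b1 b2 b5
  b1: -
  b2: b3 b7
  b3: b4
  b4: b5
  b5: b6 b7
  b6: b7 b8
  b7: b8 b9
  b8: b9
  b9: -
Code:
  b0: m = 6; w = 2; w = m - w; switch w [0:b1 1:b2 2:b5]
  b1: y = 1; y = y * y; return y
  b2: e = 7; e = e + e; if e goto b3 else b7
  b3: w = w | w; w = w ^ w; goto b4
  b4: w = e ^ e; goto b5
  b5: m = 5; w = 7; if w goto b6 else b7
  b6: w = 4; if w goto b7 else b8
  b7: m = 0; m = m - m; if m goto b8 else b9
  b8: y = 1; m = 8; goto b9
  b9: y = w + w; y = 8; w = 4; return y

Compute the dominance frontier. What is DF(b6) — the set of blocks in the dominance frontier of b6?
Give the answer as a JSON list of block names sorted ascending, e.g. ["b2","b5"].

Answer: ["b7", "b8"]

Working:
idom tree: b1←b0 b2←b0 b3←b2 b4←b3 b5←b0 b6←b5 b7←b0 b8←b0 b9←b0
Dom∩ at merges:
  b5: preds {b0,b4}: {b0} ∩ {b0,b2,b3,b4} = {b0}; idom=b0
  b7: preds {b2,b5,b6}: {b0,b2} ∩ {b0,b5} ∩ {b0,b5,b6} = {b0}; idom=b0
  b8: preds {b6,b7}: {b0,b5,b6} ∩ {b0,b7} = {b0}; idom=b0
  b9: preds {b7,b8}: {b0,b7} ∩ {b0,b8} = {b0}; idom=b0

DF walk-up:
  join b5 pred b0: · stop@b0
  join b5 pred b4: b4→b3→b2 stop@b0
  join b7 pred b2: b2 stop@b0
  join b7 pred b5: b5 stop@b0
  join b7 pred b6: b6→b5 stop@b0
  join b8 pred b6: b6→b5 stop@b0
  join b8 pred b7: b7 stop@b0
  join b9 pred b7: b7 stop@b0
  join b9 pred b8: b8 stop@b0
  b0 → ∅
  b1 → ∅
  b2 → {b5,b7}
  b3 → {b5}
  b4 → {b5}
  b5 → {b7,b8}
  b6 → {b7,b8}
  b7 → {b8,b9}
  b8 → {b9}
  b9 → ∅

DF(b6) = ["b7", "b8"]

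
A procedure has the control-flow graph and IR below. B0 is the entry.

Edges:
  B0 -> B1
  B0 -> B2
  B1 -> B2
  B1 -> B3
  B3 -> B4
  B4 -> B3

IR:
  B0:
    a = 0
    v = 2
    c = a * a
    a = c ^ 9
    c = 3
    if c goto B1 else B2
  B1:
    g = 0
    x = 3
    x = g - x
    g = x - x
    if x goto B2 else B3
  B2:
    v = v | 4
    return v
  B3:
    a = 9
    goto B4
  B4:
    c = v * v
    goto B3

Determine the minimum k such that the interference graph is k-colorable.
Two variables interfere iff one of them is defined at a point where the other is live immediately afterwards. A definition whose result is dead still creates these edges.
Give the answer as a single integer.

Answer: 3

Derivation:
Block summaries:
  B0: {a,c,v} / ∅
  B1: {g,x} / ∅
  B2: {v} / {v}
  B3: {a} / ∅
  B4: {c} / {v}

Backward fixpoint:
  B0: in=∅ out={v}
  B1: in={v} out={v}
  B2: in={v} out=∅
  B3: in={v} out={v}
  B4: in={v} out={v}

Interfere edges:
  a↔{v}
  c↔{v}
  g↔{v,x}
  v↔{a,c,g,x}
  x↔{g,v}

Registers:
  lower bound: {g,v,x} mutually conflict ⇒ χ ≥ 3
  assign a→r1 c→r1 g→r1 v→r0 x→r2 — no edge inside a register ⇒ χ ≤ 3
  χ = 3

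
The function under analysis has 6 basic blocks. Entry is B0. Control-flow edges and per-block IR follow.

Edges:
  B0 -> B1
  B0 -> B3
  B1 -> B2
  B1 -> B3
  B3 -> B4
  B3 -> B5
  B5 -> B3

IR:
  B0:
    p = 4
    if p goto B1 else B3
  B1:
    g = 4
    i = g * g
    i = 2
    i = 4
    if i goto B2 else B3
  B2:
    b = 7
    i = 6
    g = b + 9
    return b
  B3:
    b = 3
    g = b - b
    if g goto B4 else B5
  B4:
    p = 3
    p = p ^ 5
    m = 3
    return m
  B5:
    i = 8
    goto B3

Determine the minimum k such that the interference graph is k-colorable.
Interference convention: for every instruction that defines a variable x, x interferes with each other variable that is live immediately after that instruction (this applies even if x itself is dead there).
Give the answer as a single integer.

Answer: 2

Working:
def/use:
  B0: {p} / ∅
  B1: {g,i} / ∅
  B2: {b,g,i} / ∅
  B3: {b,g} / ∅
  B4: {m,p} / ∅
  B5: {i} / ∅

Live sets:
  B0 li=∅ lo=∅
  B1 li=∅ lo=∅
  B2 li=∅ lo=∅
  B3 li=∅ lo=∅
  B4 li=∅ lo=∅
  B5 li=∅ lo=∅

Interfere edges:
  b: {g,i}
  g: {b}
  i: {b}
  m: ∅
  p: ∅

Colouring:
  lower bound: {b,g} mutually conflict ⇒ χ ≥ 2
  2-colouring: R0={b,m,p}  R1={g,i}
  χ = 2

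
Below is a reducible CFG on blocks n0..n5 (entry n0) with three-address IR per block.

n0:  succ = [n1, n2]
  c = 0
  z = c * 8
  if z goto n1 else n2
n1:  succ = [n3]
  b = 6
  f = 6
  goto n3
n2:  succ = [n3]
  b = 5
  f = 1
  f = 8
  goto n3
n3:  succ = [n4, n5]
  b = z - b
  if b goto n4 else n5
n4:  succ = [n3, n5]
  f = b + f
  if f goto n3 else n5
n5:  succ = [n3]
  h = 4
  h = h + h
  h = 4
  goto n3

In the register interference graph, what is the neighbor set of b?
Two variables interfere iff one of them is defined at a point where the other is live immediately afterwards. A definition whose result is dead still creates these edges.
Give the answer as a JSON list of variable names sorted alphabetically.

Answer: ["f", "h", "z"]

Working:
Per-block:
  n0: def={c,z} ue=∅
  n1: def={b,f} ue=∅
  n2: def={b,f} ue=∅
  n3: def={b} ue={b,z}
  n4: def={f} ue={b,f}
  n5: def={h} ue=∅

Backward fixpoint:
  live n0: ∅→{z}
  live n1: {z}→{b,f,z}
  live n2: {z}→{b,f,z}
  live n3: {b,f,z}→{b,f,z}
  live n4: {b,f,z}→{b,f,z}
  live n5: {b,f,z}→{b,f,z}

Interference:
  b↔{f,h,z}
  c↔∅
  f↔{b,h,z}
  h↔{b,f,z}
  z↔{b,f,h}

N(b) = ["f", "h", "z"]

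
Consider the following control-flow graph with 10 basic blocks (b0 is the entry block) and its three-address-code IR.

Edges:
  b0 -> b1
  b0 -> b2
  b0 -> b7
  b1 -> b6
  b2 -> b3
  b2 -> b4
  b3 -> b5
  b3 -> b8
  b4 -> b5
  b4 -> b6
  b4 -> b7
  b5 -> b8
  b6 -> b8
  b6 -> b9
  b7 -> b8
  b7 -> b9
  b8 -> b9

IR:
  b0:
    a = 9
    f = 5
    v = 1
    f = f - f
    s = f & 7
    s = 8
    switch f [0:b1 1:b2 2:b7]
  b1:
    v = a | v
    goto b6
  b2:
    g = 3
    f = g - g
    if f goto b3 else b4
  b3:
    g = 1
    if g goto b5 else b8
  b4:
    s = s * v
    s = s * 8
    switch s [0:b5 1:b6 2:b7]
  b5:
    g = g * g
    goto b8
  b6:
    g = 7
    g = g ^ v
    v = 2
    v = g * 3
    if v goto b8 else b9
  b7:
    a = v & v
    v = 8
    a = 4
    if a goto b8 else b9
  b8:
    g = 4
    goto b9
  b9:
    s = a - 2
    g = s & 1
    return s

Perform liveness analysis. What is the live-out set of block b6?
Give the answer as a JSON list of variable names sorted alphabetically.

Answer: ["a"]

Derivation:
def/use:
  b0: {a,f,s,v} / ∅
  b1: {v} / {a,v}
  b2: {f,g} / ∅
  b3: {g} / ∅
  b4: {s} / {s,v}
  b5: {g} / {g}
  b6: {g,v} / {v}
  b7: {a,v} / {v}
  b8: {g} / ∅
  b9: {g,s} / {a}

Backward fixpoint:
  live b0: ∅→{a,s,v}
  live b1: {a,v}→{a,v}
  live b2: {a,s,v}→{a,g,s,v}
  live b3: {a}→{a,g}
  live b4: {a,g,s,v}→{a,g,v}
  live b5: {a,g}→{a}
  live b6: {a,v}→{a}
  live b7: {v}→{a}
  live b8: {a}→{a}
  live b9: {a}→∅

live-out(b6) = ["a"]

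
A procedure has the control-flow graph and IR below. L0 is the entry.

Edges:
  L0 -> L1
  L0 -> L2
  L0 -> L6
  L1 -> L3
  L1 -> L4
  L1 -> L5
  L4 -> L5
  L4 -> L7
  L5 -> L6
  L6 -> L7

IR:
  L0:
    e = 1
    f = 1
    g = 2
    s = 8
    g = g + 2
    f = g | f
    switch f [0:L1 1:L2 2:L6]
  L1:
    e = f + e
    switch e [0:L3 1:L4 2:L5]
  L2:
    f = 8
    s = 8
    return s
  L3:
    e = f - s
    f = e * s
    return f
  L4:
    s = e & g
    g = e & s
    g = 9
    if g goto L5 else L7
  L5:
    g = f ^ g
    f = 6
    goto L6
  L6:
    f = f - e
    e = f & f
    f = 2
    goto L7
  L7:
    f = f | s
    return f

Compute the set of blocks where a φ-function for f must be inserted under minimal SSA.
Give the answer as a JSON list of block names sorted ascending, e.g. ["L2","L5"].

Answer: ["L6", "L7"]

Derivation:
idom tree: L1←L0 L2←L0 L3←L1 L4←L1 L5←L1 L6←L0 L7←L0
Dom∩ at merges:
  L5: preds {L1,L4}: {L0,L1} ∩ {L0,L1,L4} = {L0,L1}; idom=L1
  L6: preds {L0,L5}: {L0} ∩ {L0,L1,L5} = {L0}; idom=L0
  L7: preds {L4,L6}: {L0,L1,L4} ∩ {L0,L6} = {L0}; idom=L0

DF walk-up:
  L5←L1: walk · to L1
  L5←L4: walk L4 to L1
  L6←L0: walk · to L0
  L6←L5: walk L5→L1 to L0
  L7←L4: walk L4→L1 to L0
  L7←L6: walk L6 to L0
  L0: DF=∅
  L1: DF={L6,L7}
  L2: DF=∅
  L3: DF=∅
  L4: DF={L5,L7}
  L5: DF={L6}
  L6: DF={L7}
  L7: DF=∅

φ for f: defs {L0,L2,L3,L5,L6,L7}
  DF⁺ = {L6,L7}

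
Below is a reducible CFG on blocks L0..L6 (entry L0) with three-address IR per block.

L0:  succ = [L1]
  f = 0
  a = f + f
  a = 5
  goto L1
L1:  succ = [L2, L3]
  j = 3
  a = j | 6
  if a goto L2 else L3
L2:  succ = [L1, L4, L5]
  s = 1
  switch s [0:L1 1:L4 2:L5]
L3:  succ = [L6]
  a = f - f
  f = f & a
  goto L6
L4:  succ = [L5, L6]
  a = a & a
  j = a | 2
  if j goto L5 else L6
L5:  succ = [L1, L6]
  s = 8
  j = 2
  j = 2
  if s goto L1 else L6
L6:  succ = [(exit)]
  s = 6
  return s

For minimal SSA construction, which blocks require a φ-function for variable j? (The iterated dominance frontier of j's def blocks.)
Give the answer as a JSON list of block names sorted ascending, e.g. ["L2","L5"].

Answer: ["L1", "L5", "L6"]

Derivation:
idom tree: L1←L0 L2←L1 L3←L1 L4←L2 L5←L2 L6←L1
Join-block Dom:
  L1: preds {L0,L2,L5}: {L0} ∩ {L0,L1,L2} ∩ {L0,L1,L2,L5} = {L0}; idom=L0
  L5: preds {L2,L4}: {L0,L1,L2} ∩ {L0,L1,L2,L4} = {L0,L1,L2}; idom=L2
  L6: preds {L3,L4,L5}: {L0,L1,L3} ∩ {L0,L1,L2,L4} ∩ {L0,L1,L2,L5} = {L0,L1}; idom=L1

DF derivation:
  join L1 pred L0: · stop@L0
  join L1 pred L2: L2→L1 stop@L0
  join L1 pred L5: L5→L2→L1 stop@L0
  join L5 pred L2: · stop@L2
  join L5 pred L4: L4 stop@L2
  join L6 pred L3: L3 stop@L1
  join L6 pred L4: L4→L2 stop@L1
  join L6 pred L5: L5→L2 stop@L1
  L0: DF=∅
  L1: DF={L1}
  L2: DF={L1,L6}
  L3: DF={L6}
  L4: DF={L5,L6}
  L5: DF={L1,L6}
  L6: DF=∅

φ for j: defs {L1,L4,L5}
  DF⁺ = {L1,L5,L6}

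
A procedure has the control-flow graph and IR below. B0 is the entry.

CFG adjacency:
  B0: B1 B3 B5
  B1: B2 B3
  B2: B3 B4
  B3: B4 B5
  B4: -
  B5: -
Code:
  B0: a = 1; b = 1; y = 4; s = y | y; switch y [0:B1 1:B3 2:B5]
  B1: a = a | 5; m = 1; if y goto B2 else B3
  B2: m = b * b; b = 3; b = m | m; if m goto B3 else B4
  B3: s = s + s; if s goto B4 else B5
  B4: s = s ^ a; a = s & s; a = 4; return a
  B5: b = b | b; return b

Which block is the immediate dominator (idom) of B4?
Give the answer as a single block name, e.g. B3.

idom tree: B1←B0 B2←B1 B3←B0 B4←B0 B5←B0
Dom at joins:
  B3: preds {B0,B1,B2}: {B0} ∩ {B0,B1} ∩ {B0,B1,B2} = {B0}; idom=B0
  B4: preds {B2,B3}: {B0,B1,B2} ∩ {B0,B3} = {B0}; idom=B0
  B5: preds {B0,B3}: {B0} ∩ {B0,B3} = {B0}; idom=B0

idom(B4) = B0

Answer: B0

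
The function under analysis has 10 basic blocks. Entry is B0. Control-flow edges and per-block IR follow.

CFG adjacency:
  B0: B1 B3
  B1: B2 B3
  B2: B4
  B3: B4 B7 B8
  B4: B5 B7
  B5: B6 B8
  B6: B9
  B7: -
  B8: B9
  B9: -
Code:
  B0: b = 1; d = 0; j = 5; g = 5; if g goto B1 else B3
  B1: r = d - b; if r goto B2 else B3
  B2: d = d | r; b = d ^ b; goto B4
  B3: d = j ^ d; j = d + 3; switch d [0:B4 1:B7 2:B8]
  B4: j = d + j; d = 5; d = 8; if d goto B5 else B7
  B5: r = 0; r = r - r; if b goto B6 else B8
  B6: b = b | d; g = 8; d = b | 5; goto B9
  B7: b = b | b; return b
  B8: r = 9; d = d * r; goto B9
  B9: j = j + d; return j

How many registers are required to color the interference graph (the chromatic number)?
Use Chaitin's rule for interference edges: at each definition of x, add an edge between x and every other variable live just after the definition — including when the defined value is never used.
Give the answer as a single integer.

Block summaries:
  B0: {b,d,g,j} / ∅
  B1: {r} / {b,d}
  B2: {b,d} / {b,d,r}
  B3: {d,j} / {d,j}
  B4: {d,j} / {d,j}
  B5: {r} / {b}
  B6: {b,d,g} / {b,d}
  B7: {b} / {b}
  B8: {d,r} / {d}
  B9: {j} / {d,j}

Backward fixpoint:
  B0 li=∅ lo={b,d,j}
  B1 li={b,d,j} lo={b,d,j,r}
  B2 li={b,d,j,r} lo={b,d,j}
  B3 li={b,d,j} lo={b,d,j}
  B4 li={b,d,j} lo={b,d,j}
  B5 li={b,d,j} lo={b,d,j}
  B6 li={b,d,j} lo={d,j}
  B7 li={b} lo=∅
  B8 li={d,j} lo={d,j}
  B9 li={d,j} lo=∅

Conflict graph:
  b↔{d,g,j,r}
  d↔{b,g,j,r}
  g↔{b,d,j}
  j↔{b,d,g,r}
  r↔{b,d,j}

Chromatic number:
  lower bound: {b,d,g,j} mutually conflict ⇒ χ ≥ 4
  4-colouring: r0={b}  r1={d}  r2={j}  r3={g,r}
  χ = 4

Answer: 4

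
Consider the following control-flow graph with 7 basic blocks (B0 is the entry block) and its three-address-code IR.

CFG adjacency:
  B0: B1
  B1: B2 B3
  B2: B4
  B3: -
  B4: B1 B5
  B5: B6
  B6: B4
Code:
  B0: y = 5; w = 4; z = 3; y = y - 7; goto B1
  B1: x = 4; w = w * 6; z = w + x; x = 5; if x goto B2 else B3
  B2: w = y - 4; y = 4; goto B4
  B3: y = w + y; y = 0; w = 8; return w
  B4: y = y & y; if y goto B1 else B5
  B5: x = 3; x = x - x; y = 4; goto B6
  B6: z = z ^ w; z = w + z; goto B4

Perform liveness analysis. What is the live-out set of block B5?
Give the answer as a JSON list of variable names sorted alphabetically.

def/use:
  B0 def {w,y,z} use ∅
  B1 def {w,x,z} use {w}
  B2 def {w,y} use {y}
  B3 def {w,y} use {w,y}
  B4 def {y} use {y}
  B5 def {x,y} use ∅
  B6 def {z} use {w,z}

Liveness:
  B0 li=∅ lo={w,y}
  B1 li={w,y} lo={w,y,z}
  B2 li={y,z} lo={w,y,z}
  B3 li={w,y} lo=∅
  B4 li={w,y,z} lo={w,y,z}
  B5 li={w,z} lo={w,y,z}
  B6 li={w,y,z} lo={w,y,z}

live-out(B5) = ["w", "y", "z"]

Answer: ["w", "y", "z"]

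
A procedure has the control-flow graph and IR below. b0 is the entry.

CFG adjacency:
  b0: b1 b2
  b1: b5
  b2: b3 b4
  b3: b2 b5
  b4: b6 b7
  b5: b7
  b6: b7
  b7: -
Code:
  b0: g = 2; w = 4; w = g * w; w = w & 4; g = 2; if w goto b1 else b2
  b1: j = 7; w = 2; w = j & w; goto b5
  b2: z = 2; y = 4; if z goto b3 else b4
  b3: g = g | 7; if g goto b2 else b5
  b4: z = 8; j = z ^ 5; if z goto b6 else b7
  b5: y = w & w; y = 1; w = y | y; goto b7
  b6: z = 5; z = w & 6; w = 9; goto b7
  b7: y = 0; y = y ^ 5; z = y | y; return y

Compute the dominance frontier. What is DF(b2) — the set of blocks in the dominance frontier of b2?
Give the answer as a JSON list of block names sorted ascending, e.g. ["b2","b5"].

idom tree: b1←b0 b2←b0 b3←b2 b4←b2 b5←b0 b6←b4 b7←b0
Dom at joins:
  b2: preds {b0,b3}: {b0} ∩ {b0,b2,b3} = {b0}; idom=b0
  b5: preds {b1,b3}: {b0,b1} ∩ {b0,b2,b3} = {b0}; idom=b0
  b7: preds {b4,b5,b6}: {b0,b2,b4} ∩ {b0,b5} ∩ {b0,b2,b4,b6} = {b0}; idom=b0

DF walk-up:
  b2←b0: walk · to b0
  b2←b3: walk b3→b2 to b0
  b5←b1: walk b1 to b0
  b5←b3: walk b3→b2 to b0
  b7←b4: walk b4→b2 to b0
  b7←b5: walk b5 to b0
  b7←b6: walk b6→b4→b2 to b0
  b0: DF=∅
  b1: DF={b5}
  b2: DF={b2,b5,b7}
  b3: DF={b2,b5}
  b4: DF={b7}
  b5: DF={b7}
  b6: DF={b7}
  b7: DF=∅

DF(b2) = ["b2", "b5", "b7"]

Answer: ["b2", "b5", "b7"]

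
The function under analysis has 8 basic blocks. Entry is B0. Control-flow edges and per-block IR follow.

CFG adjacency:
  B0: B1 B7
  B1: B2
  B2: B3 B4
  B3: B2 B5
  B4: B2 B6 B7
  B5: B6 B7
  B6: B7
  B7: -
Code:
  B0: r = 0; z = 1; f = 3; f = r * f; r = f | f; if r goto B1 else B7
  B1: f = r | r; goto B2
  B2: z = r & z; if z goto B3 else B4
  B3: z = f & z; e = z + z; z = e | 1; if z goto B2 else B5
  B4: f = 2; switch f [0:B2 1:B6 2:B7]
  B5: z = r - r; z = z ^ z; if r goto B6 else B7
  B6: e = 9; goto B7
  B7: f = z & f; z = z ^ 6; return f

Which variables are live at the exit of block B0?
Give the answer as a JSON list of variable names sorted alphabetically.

Per-block:
  B0: {f,r,z} / ∅
  B1: {f} / {r}
  B2: {z} / {r,z}
  B3: {e,z} / {f,z}
  B4: {f} / ∅
  B5: {z} / {r}
  B6: {e} / ∅
  B7: {f,z} / {f,z}

Liveness:
  live B0: ∅→{f,r,z}
  live B1: {r,z}→{f,r,z}
  live B2: {f,r,z}→{f,r,z}
  live B3: {f,r,z}→{f,r,z}
  live B4: {r,z}→{f,r,z}
  live B5: {f,r}→{f,z}
  live B6: {f,z}→{f,z}
  live B7: {f,z}→∅

live-out(B0) = ["f", "r", "z"]

Answer: ["f", "r", "z"]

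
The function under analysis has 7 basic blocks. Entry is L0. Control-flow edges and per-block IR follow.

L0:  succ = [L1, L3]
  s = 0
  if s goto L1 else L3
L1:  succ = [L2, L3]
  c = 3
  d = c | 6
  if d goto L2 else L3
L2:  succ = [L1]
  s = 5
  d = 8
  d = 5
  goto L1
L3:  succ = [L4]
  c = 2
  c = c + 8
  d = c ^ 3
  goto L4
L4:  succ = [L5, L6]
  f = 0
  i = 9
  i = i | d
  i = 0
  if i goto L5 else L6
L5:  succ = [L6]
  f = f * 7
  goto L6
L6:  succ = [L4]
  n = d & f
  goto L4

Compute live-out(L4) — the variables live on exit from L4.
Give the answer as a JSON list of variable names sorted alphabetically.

Answer: ["d", "f"]

Analysis:
Block summaries:
  L0 def {s} use ∅
  L1 def {c,d} use ∅
  L2 def {d,s} use ∅
  L3 def {c,d} use ∅
  L4 def {f,i} use {d}
  L5 def {f} use {f}
  L6 def {n} use {d,f}

Live sets:
  L0: in=∅ out=∅
  L1: in=∅ out=∅
  L2: in=∅ out=∅
  L3: in=∅ out={d}
  L4: in={d} out={d,f}
  L5: in={d,f} out={d,f}
  L6: in={d,f} out={d}

live-out(L4) = ["d", "f"]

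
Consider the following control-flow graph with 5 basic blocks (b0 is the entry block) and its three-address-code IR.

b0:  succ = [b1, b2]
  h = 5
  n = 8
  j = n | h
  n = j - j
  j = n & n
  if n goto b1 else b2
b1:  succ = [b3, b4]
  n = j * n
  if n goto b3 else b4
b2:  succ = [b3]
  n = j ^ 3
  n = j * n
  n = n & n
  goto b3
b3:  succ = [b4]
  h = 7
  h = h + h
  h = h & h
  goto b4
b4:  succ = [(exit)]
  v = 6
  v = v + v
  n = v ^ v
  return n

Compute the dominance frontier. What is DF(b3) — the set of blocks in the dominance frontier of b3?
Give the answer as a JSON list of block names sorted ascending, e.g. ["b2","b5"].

Answer: ["b4"]

Derivation:
idom tree: b1←b0 b2←b0 b3←b0 b4←b0
Dom at joins:
  b3: preds {b1,b2}: {b0,b1} ∩ {b0,b2} = {b0}; idom=b0
  b4: preds {b1,b3}: {b0,b1} ∩ {b0,b3} = {b0}; idom=b0

DF walk-up:
  b3←b1: walk b1 to b0
  b3←b2: walk b2 to b0
  b4←b1: walk b1 to b0
  b4←b3: walk b3 to b0
  b0 → ∅
  b1 → {b3,b4}
  b2 → {b3}
  b3 → {b4}
  b4 → ∅

DF(b3) = ["b4"]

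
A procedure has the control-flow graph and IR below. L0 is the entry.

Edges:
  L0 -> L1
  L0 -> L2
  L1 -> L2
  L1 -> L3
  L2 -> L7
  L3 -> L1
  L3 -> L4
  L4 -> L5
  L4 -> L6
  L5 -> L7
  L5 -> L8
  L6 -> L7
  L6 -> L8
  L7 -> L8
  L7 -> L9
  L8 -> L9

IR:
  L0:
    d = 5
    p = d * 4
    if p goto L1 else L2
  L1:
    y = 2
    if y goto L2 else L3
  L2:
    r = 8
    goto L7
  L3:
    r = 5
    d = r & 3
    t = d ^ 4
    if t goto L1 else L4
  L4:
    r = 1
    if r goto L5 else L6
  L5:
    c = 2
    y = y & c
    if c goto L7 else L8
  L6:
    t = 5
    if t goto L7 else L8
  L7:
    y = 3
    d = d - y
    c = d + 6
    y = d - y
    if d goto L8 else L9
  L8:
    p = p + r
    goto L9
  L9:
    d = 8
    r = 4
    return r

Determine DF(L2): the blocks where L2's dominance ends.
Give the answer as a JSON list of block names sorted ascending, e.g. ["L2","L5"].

Answer: ["L7"]

Analysis:
idom tree: L1←L0 L2←L0 L3←L1 L4←L3 L5←L4 L6←L4 L7←L0 L8←L0 L9←L0
Dom at joins:
  L1: preds {L0,L3}: {L0} ∩ {L0,L1,L3} = {L0}; idom=L0
  L2: preds {L0,L1}: {L0} ∩ {L0,L1} = {L0}; idom=L0
  L7: preds {L2,L5,L6}: {L0,L2} ∩ {L0,L1,L3,L4,L5} ∩ {L0,L1,L3,L4,L6} = {L0}; idom=L0
  L8: preds {L5,L6,L7}: {L0,L1,L3,L4,L5} ∩ {L0,L1,L3,L4,L6} ∩ {L0,L7} = {L0}; idom=L0
  L9: preds {L7,L8}: {L0,L7} ∩ {L0,L8} = {L0}; idom=L0

DF derivation:
  L1←L0: walk · to L0
  L1←L3: walk L3→L1 to L0
  L2←L0: walk · to L0
  L2←L1: walk L1 to L0
  L7←L2: walk L2 to L0
  L7←L5: walk L5→L4→L3→L1 to L0
  L7←L6: walk L6→L4→L3→L1 to L0
  L8←L5: walk L5→L4→L3→L1 to L0
  L8←L6: walk L6→L4→L3→L1 to L0
  L8←L7: walk L7 to L0
  L9←L7: walk L7 to L0
  L9←L8: walk L8 to L0
  DF(L0)=∅
  DF(L1)={L1,L2,L7,L8}
  DF(L2)={L7}
  DF(L3)={L1,L7,L8}
  DF(L4)={L7,L8}
  DF(L5)={L7,L8}
  DF(L6)={L7,L8}
  DF(L7)={L8,L9}
  DF(L8)={L9}
  DF(L9)=∅

DF(L2) = ["L7"]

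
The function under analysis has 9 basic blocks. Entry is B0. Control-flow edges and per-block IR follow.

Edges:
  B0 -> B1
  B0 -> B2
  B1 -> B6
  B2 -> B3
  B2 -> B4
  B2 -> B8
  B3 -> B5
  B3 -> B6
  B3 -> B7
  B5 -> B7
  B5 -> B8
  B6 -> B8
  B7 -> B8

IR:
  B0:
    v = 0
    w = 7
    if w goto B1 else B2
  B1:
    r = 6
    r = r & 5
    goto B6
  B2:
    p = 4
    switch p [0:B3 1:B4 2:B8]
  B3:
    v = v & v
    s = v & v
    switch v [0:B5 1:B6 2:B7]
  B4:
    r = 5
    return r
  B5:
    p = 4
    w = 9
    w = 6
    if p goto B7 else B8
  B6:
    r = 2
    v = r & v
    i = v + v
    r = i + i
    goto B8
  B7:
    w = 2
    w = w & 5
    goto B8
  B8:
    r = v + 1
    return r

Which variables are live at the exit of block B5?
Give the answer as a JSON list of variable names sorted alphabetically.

Block summaries:
  B0: def={v,w} ue=∅
  B1: def={r} ue=∅
  B2: def={p} ue=∅
  B3: def={s,v} ue={v}
  B4: def={r} ue=∅
  B5: def={p,w} ue=∅
  B6: def={i,r,v} ue={v}
  B7: def={w} ue=∅
  B8: def={r} ue={v}

Liveness:
  live B0: ∅→{v}
  live B1: {v}→{v}
  live B2: {v}→{v}
  live B3: {v}→{v}
  live B4: ∅→∅
  live B5: {v}→{v}
  live B6: {v}→{v}
  live B7: {v}→{v}
  live B8: {v}→∅

live-out(B5) = ["v"]

Answer: ["v"]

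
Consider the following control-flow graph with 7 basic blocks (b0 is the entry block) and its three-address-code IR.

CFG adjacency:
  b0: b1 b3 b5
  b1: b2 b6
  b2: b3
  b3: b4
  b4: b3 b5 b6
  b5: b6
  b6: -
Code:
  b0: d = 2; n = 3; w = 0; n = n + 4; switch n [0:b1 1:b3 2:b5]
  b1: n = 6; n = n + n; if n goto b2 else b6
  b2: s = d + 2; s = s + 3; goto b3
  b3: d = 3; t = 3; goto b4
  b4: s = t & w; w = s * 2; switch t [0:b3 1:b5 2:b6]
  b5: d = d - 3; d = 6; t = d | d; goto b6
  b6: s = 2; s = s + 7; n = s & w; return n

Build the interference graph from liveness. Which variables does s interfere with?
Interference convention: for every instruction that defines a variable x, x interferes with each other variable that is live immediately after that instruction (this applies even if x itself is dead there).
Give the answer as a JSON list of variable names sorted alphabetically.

Answer: ["d", "t", "w"]

Analysis:
def/use:
  b0: def={d,n,w} ue=∅
  b1: def={n} ue=∅
  b2: def={s} ue={d}
  b3: def={d,t} ue=∅
  b4: def={s,w} ue={t,w}
  b5: def={d,t} ue={d}
  b6: def={n,s} ue={w}

Backward fixpoint:
  b0: in=∅ out={d,w}
  b1: in={d,w} out={d,w}
  b2: in={d,w} out={w}
  b3: in={w} out={d,t,w}
  b4: in={d,t,w} out={d,w}
  b5: in={d,w} out={w}
  b6: in={w} out=∅

Conflict graph:
  d↔{n,s,t,w}
  n↔{d,w}
  s↔{d,t,w}
  t↔{d,s,w}
  w↔{d,n,s,t}

N(s) = ["d", "t", "w"]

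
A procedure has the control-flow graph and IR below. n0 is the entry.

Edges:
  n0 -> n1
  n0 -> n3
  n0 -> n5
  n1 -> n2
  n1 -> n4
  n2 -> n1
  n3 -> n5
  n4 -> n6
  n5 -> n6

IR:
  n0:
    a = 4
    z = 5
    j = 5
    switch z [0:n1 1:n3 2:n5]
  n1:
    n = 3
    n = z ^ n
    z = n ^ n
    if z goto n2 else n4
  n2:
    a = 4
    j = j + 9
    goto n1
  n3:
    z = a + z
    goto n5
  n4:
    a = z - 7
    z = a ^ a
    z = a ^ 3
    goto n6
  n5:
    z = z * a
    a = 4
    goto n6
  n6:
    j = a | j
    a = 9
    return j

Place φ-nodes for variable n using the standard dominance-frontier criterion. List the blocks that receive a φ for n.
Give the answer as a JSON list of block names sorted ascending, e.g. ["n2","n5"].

idom tree: n1←n0 n2←n1 n3←n0 n4←n1 n5←n0 n6←n0
Join-block Dom:
  n1: preds {n0,n2}: {n0} ∩ {n0,n1,n2} = {n0}; idom=n0
  n5: preds {n0,n3}: {n0} ∩ {n0,n3} = {n0}; idom=n0
  n6: preds {n4,n5}: {n0,n1,n4} ∩ {n0,n5} = {n0}; idom=n0

DF derivation:
  join n1 pred n0: · stop@n0
  join n1 pred n2: n2→n1 stop@n0
  join n5 pred n0: · stop@n0
  join n5 pred n3: n3 stop@n0
  join n6 pred n4: n4→n1 stop@n0
  join n6 pred n5: n5 stop@n0
  DF(n0)=∅
  DF(n1)={n1,n6}
  DF(n2)={n1}
  DF(n3)={n5}
  DF(n4)={n6}
  DF(n5)={n6}
  DF(n6)=∅

φ for n: defs {n1}
  DF⁺ = {n1,n6}

Answer: ["n1", "n6"]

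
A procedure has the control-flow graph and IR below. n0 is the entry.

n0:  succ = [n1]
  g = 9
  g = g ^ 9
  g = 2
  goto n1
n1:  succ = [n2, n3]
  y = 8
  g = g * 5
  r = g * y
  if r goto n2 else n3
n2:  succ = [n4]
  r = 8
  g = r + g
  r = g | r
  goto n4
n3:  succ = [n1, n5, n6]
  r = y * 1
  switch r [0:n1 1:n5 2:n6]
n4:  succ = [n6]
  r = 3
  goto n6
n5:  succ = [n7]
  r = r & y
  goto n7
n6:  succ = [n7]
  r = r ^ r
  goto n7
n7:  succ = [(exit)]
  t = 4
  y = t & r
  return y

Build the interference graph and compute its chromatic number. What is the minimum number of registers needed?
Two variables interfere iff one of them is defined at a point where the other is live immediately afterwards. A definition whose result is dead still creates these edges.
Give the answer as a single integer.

Answer: 3

Derivation:
Block summaries:
  n0: def={g} ue=∅
  n1: def={g,r,y} ue={g}
  n2: def={g,r} ue={g}
  n3: def={r} ue={y}
  n4: def={r} ue=∅
  n5: def={r} ue={r,y}
  n6: def={r} ue={r}
  n7: def={t,y} ue={r}

Live sets:
  live n0: ∅→{g}
  live n1: {g}→{g,y}
  live n2: {g}→∅
  live n3: {g,y}→{g,r,y}
  live n4: ∅→{r}
  live n5: {r,y}→{r}
  live n6: {r}→{r}
  live n7: {r}→∅

Interference:
  g↔{r,y}
  r↔{g,t,y}
  t↔{r}
  y↔{g,r}

Colouring:
  clique {g,r,y} ⇒ need ≥ 3
  3-colouring: c0={r}  c1={g,t}  c2={y}
  χ = 3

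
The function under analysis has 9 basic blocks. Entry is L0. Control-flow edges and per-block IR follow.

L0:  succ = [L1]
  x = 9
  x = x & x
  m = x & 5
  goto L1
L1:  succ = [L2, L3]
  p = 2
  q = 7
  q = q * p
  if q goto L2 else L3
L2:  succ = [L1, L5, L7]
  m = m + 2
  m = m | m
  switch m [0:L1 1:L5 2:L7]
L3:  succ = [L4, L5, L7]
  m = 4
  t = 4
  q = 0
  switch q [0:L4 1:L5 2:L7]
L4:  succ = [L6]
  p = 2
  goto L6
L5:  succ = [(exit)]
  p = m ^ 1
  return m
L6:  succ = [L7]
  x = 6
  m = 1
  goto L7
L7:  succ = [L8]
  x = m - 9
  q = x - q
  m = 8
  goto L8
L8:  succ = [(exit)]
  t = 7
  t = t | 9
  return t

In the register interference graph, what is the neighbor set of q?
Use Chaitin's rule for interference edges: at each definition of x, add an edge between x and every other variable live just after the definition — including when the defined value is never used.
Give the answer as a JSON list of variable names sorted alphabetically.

Answer: ["m", "p", "x"]

Working:
Per-block:
  L0: def={m,x} ue=∅
  L1: def={p,q} ue=∅
  L2: def={m} ue={m}
  L3: def={m,q,t} ue=∅
  L4: def={p} ue=∅
  L5: def={p} ue={m}
  L6: def={m,x} ue=∅
  L7: def={m,q,x} ue={m,q}
  L8: def={t} ue=∅

Backward fixpoint:
  live L0: ∅→{m}
  live L1: {m}→{m,q}
  live L2: {m,q}→{m,q}
  live L3: ∅→{m,q}
  live L4: {q}→{q}
  live L5: {m}→∅
  live L6: {q}→{m,q}
  live L7: {m,q}→∅
  live L8: ∅→∅

Interference:
  m↔{p,q,t}
  p↔{m,q}
  q↔{m,p,x}
  t↔{m}
  x↔{q}

N(q) = ["m", "p", "x"]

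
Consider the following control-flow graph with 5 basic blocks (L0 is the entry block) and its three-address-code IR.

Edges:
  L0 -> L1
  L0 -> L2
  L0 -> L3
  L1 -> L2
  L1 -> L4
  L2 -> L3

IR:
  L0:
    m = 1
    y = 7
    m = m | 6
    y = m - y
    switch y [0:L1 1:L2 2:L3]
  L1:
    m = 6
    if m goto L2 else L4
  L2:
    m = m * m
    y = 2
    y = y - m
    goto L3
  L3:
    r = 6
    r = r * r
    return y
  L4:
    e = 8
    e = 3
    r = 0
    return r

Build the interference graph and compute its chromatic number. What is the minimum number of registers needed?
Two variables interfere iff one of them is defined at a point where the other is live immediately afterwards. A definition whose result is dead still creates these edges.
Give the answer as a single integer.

Per-block:
  L0: {m,y} / ∅
  L1: {m} / ∅
  L2: {m,y} / {m}
  L3: {r} / {y}
  L4: {e,r} / ∅

Backward fixpoint:
  live L0: ∅→{m,y}
  live L1: ∅→{m}
  live L2: {m}→{y}
  live L3: {y}→∅
  live L4: ∅→∅

Interfere edges:
  e — ∅
  m — {y}
  r — {y}
  y — {m,r}

Registers:
  {m,y} pairwise interfere (2-clique) ⇒ χ ≥ 2
  2-colouring: c0={e,y}  c1={m,r}
  χ = 2

Answer: 2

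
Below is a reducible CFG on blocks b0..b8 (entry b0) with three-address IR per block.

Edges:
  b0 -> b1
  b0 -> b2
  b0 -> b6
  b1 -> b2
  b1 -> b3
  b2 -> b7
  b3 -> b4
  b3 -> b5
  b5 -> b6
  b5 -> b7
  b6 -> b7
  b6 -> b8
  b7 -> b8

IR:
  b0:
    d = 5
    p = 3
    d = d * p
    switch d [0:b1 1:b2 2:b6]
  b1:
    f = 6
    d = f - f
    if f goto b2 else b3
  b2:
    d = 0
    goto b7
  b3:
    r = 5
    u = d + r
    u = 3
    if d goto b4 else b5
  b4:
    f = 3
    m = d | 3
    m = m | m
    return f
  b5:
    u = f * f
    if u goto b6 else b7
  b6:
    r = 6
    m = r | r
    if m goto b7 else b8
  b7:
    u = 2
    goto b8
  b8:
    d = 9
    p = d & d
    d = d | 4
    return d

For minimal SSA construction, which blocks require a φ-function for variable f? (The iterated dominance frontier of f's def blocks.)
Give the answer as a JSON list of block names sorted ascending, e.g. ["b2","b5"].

idom tree: b1←b0 b2←b0 b3←b1 b4←b3 b5←b3 b6←b0 b7←b0 b8←b0
Dom at joins:
  b2: preds {b0,b1}: {b0} ∩ {b0,b1} = {b0}; idom=b0
  b6: preds {b0,b5}: {b0} ∩ {b0,b1,b3,b5} = {b0}; idom=b0
  b7: preds {b2,b5,b6}: {b0,b2} ∩ {b0,b1,b3,b5} ∩ {b0,b6} = {b0}; idom=b0
  b8: preds {b6,b7}: {b0,b6} ∩ {b0,b7} = {b0}; idom=b0

DF derivation:
  b2←b0: walk · to b0
  b2←b1: walk b1 to b0
  b6←b0: walk · to b0
  b6←b5: walk b5→b3→b1 to b0
  b7←b2: walk b2 to b0
  b7←b5: walk b5→b3→b1 to b0
  b7←b6: walk b6 to b0
  b8←b6: walk b6 to b0
  b8←b7: walk b7 to b0
  b0 → ∅
  b1 → {b2,b6,b7}
  b2 → {b7}
  b3 → {b6,b7}
  b4 → ∅
  b5 → {b6,b7}
  b6 → {b7,b8}
  b7 → {b8}
  b8 → ∅

φ for f: defs {b1,b4}
  DF⁺ = {b2,b6,b7,b8}

Answer: ["b2", "b6", "b7", "b8"]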